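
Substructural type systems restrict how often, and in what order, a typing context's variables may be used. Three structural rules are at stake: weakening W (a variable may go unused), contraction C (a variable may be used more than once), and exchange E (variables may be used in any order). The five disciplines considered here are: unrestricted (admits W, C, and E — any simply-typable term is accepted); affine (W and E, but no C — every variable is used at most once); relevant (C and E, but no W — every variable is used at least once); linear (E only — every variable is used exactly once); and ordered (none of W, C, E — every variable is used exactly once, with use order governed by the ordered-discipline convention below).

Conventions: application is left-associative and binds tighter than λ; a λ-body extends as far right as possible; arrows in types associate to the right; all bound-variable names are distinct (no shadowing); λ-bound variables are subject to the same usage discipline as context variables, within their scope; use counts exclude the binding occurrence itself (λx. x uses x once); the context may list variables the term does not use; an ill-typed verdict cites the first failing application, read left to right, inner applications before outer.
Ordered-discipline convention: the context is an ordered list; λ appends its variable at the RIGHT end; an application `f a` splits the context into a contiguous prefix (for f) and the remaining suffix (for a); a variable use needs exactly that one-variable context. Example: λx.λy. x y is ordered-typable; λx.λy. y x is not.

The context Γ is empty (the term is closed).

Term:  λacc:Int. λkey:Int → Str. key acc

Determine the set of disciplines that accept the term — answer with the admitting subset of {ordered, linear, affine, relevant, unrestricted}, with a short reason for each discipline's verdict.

accepted by: linear, affine, relevant, unrestricted
variable uses: acc (λ-bound): 1×; key (λ-bound): 1×
order of uses: key, acc
typing: well-typed — term : Int → (Int → Str) → Str
ordered ✗ (no ordered split (uses run key, acc))
linear ✓ (each of acc, key used exactly once)
affine ✓ (none of acc, key used more than once)
relevant ✓ (at least one use each (acc, key))
unrestricted ✓ (simply typable at Int → (Int → Str) → Str; W, C, E all held)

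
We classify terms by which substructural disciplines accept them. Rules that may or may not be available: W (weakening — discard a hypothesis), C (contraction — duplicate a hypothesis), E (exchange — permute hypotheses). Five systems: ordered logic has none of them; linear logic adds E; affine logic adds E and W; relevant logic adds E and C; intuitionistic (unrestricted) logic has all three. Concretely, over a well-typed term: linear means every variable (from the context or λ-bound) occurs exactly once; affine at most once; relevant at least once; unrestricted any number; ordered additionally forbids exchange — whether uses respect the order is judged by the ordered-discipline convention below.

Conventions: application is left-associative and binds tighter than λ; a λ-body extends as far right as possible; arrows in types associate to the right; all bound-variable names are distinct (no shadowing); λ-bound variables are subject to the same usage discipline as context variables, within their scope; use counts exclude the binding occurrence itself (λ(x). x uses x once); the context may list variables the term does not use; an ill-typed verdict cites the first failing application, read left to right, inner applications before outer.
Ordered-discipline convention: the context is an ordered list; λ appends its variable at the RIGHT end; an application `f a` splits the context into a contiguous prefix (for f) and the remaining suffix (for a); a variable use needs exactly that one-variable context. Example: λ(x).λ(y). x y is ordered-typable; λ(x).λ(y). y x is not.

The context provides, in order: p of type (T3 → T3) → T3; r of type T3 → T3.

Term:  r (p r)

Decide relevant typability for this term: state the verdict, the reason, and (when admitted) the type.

yes — every one of p, r appears; term : T3
variable uses: p: 1×; r: 2×
uses in reading order: r, p, r
typing: ✓ — T3
across the five disciplines: ordered ✗; linear ✗; affine ✗; relevant ✓; unrestricted ✓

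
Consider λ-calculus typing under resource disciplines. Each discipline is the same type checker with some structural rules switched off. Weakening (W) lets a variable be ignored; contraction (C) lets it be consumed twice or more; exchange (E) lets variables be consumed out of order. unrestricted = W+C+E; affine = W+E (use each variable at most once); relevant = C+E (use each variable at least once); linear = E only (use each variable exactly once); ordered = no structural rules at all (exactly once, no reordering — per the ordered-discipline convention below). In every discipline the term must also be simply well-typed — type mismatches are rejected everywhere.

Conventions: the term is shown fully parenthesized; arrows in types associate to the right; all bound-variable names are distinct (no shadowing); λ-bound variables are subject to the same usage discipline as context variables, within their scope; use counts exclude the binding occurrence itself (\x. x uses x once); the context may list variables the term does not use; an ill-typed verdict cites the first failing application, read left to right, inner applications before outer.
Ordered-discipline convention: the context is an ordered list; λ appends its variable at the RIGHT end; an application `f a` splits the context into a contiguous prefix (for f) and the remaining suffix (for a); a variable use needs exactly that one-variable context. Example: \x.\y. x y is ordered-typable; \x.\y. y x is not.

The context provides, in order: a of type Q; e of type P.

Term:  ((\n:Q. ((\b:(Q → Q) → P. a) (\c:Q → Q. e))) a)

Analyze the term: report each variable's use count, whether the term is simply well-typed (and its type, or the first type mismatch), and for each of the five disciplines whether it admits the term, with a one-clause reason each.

variable uses: a: 2, e: 1, n (λ-bound): 0, b (λ-bound): 0, c (λ-bound): 0
use order (left to right): a, e, a
typing: well-typed — term : Q
ordered: ✗, repeated use of a ×2; unused: n, b, c — weakening required
linear: ✗, repeated use of a ×2; unused: n, b, c — weakening required
affine: ✗, repeated use of a ×2
relevant: ✗, unused: n, b, c — weakening required
unrestricted: ✓, type-checks (Q) and nothing is barred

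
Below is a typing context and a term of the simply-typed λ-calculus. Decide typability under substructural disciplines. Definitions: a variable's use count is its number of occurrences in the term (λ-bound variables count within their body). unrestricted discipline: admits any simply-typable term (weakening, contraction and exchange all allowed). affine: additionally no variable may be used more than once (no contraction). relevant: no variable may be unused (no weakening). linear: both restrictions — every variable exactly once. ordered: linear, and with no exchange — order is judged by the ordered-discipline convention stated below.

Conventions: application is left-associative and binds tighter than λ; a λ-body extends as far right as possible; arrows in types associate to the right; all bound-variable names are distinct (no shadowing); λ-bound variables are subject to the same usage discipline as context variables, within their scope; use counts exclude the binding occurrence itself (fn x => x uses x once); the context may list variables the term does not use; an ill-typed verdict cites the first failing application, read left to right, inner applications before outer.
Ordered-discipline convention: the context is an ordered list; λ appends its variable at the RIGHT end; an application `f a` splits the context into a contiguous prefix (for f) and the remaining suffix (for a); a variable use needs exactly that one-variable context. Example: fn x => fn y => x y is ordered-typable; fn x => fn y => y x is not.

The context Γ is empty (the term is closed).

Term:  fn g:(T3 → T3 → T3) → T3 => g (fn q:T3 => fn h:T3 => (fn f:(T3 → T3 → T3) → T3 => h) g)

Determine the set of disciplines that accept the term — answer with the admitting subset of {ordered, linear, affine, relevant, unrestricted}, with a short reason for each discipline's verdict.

accepted by: unrestricted
usage: g (bound) ×2; q (bound) ×0; h (bound) ×1; f (bound) ×0
left-to-right use order: g, h, g
typing: well-typed — term : ((T3 → T3 → T3) → T3) → T3
ordered: ✗ — needs contraction — g ×2; q, f never used (weakening)
linear: ✗ — needs contraction — g ×2; q, f never used (weakening)
affine: ✗ — needs contraction — g ×2
relevant: ✗ — q, f never used (weakening)
unrestricted: ✓ — type-checks (((T3 → T3 → T3) → T3) → T3) and nothing is barred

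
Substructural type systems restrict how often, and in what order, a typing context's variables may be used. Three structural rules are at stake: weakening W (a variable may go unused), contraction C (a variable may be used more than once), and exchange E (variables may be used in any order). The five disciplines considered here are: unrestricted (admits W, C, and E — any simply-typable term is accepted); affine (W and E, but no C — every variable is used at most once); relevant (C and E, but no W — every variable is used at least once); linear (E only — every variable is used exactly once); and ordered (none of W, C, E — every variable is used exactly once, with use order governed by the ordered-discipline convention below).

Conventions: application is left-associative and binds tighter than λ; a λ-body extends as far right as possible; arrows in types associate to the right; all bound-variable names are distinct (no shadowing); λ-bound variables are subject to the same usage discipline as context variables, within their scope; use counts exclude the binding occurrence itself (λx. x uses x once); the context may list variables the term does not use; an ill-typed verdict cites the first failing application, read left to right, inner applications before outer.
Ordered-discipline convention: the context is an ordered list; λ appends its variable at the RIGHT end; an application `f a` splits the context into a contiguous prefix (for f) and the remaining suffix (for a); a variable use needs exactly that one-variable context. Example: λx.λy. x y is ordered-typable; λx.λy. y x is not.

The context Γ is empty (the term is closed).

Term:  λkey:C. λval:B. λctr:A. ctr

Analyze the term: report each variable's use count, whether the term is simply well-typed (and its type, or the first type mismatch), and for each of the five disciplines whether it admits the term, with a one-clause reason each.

counts: key (λ-bound): 0×; val (λ-bound): 0×; ctr (λ-bound): 1×
uses in reading order: ctr
typing: the term checks, with type C -> B -> A -> A
ordered ✗ (key, val left unused)
linear ✗ (key, val left unused)
affine ✓ (key, val, ctr: no repeats, contraction unneeded)
relevant ✗ (key, val left unused)
unrestricted ✓ (type-checks (C -> B -> A -> A) and nothing is barred)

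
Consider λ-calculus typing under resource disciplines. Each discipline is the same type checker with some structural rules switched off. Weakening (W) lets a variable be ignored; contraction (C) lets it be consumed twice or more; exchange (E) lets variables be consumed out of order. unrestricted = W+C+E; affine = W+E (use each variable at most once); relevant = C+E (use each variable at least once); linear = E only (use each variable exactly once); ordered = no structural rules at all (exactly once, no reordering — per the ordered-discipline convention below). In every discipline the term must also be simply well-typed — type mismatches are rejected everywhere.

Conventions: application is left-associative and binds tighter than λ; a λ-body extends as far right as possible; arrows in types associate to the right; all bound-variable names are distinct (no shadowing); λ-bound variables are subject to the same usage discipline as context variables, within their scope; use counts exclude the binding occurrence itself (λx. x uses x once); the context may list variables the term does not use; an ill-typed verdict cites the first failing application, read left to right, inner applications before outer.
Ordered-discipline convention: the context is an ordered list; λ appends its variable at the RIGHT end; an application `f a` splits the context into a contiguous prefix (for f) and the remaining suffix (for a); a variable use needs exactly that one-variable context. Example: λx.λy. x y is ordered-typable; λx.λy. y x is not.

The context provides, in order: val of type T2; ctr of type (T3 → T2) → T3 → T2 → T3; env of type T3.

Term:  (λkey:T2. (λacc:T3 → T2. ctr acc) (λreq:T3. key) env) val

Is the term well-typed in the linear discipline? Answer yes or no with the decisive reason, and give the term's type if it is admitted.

no — req left unused
counts: val=1; ctr=1; env=1; key (λ-bound)=1; acc (λ-bound)=1; req (λ-bound)=0
uses in reading order: ctr, acc, key, env, val
typing: well-typed at T2 → T3
all disciplines: ordered ✗ · linear ✗ · affine ✓ · relevant ✗ · unrestricted ✓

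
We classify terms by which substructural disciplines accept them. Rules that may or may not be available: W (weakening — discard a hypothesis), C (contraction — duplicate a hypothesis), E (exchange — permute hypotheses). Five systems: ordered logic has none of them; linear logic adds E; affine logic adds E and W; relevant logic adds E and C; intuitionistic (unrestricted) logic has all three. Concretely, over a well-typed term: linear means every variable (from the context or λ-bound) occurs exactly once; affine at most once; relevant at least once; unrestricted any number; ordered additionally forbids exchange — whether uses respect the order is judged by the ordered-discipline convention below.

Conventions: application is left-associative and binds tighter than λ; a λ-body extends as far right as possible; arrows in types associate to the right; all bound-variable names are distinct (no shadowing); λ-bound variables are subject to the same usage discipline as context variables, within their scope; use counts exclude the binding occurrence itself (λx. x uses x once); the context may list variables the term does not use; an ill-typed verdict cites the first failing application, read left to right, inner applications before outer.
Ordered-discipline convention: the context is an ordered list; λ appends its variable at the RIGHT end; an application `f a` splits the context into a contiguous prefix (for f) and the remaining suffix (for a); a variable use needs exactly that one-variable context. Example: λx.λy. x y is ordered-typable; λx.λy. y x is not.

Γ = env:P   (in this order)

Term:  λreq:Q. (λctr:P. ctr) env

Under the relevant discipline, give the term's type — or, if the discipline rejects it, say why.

not well-typed under relevant — needs weakening: req unused
use counts: env: 1×, req (bound): 0×, ctr (bound): 1×
left-to-right use order: ctr, env
typing: the term checks, with type Q → P
across the five disciplines: ordered ✗ | linear ✗ | affine ✓ | relevant ✗ | unrestricted ✓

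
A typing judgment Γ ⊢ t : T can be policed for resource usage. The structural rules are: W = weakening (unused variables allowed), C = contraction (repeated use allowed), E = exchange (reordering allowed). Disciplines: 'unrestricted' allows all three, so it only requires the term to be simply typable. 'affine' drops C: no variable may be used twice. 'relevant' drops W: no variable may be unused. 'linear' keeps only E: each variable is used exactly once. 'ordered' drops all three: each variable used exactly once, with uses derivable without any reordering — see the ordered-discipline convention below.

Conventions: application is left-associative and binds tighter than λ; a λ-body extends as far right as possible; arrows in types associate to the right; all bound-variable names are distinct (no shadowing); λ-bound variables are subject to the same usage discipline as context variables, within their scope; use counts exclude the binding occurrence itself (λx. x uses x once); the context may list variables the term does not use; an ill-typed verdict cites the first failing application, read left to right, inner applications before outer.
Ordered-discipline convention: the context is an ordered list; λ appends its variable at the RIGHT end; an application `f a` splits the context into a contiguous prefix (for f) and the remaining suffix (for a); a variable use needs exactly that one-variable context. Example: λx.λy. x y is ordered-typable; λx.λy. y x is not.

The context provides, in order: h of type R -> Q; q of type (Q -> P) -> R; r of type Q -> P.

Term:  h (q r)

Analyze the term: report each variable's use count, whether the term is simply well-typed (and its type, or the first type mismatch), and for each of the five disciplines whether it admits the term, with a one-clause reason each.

counts: h: 1; q: 1; r: 1
uses in reading order: h, q, r
typing: the term checks, with type Q
ordered ✓ (h, q, r once each; derivable with no W/C/E)
linear ✓ (h, q, r: one use apiece)
affine ✓ (none of h, q, r used more than once)
relevant ✓ (none of h, q, r goes unused)
unrestricted ✓ (type-checks (Q) and nothing is barred)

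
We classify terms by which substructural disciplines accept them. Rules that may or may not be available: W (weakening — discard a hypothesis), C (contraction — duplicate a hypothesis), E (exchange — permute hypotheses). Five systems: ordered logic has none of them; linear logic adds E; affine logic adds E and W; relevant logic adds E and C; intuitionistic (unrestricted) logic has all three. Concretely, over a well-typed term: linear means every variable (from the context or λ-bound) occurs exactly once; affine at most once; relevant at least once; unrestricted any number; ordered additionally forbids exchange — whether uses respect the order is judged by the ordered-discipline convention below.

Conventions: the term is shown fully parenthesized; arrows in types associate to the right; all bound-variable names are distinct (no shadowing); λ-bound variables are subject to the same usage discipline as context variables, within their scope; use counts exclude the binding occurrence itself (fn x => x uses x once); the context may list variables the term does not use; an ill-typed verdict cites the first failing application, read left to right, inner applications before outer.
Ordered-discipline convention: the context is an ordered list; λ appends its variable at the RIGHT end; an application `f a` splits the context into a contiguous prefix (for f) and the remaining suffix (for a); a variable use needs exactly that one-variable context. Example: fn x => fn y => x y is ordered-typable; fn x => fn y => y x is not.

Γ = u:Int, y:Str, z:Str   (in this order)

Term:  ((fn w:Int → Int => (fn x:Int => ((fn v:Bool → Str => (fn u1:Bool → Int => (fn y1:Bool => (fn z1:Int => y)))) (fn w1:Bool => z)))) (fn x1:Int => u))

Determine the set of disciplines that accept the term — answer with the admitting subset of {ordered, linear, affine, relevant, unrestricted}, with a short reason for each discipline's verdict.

admitted in: affine, unrestricted
usage: u=1; y=1; z=1; w [bound]=0; x [bound]=0; v [bound]=0; u1 [bound]=0; y1 [bound]=0; z1 [bound]=0; w1 [bound]=0; x1 [bound]=0
use order (left to right): y, z, u
typing: ✓ — Int → (Bool → Int) → Bool → Int → Str
ordered: ✗ — w, x, v, u1, y1, z1, w1, x1 never used (weakening)
linear: ✗ — w, x, v, u1, y1, z1, w1, x1 never used (weakening)
affine: ✓ — none of u, y, z, w, x, v, u1, y1, z1, w1, x1 used more than once
relevant: ✗ — w, x, v, u1, y1, z1, w1, x1 never used (weakening)
unrestricted: ✓ — well-typed at Int → (Bool → Int) → Bool → Int → Str; no restrictions here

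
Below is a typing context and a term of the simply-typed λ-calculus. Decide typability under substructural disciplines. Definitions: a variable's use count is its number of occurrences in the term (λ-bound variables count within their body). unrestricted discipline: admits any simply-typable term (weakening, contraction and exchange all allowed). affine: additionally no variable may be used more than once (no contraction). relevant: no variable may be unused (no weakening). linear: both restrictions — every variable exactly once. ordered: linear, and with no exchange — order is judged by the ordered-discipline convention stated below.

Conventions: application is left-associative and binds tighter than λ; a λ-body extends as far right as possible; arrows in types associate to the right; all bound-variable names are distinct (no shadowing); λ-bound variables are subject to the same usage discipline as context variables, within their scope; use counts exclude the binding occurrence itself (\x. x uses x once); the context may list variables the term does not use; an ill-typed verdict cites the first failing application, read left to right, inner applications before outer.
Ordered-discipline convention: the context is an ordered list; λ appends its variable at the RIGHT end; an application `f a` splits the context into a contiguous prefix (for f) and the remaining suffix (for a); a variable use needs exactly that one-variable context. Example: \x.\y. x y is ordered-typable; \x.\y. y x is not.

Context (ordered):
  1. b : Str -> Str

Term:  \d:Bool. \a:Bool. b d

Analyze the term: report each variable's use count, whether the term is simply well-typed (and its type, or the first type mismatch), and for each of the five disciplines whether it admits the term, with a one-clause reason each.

counts: b=1; d (bound)=1; a (bound)=0
use order (left to right): b, d
typing: ill-typed: argument of type Bool where Str is required
ordered ✗ (the type mismatch rejects it)
linear ✗ (not simply typable)
affine ✗ (fails simple typing)
relevant ✗ (a type mismatch blocks all five)
unrestricted ✗ (the type mismatch rejects it)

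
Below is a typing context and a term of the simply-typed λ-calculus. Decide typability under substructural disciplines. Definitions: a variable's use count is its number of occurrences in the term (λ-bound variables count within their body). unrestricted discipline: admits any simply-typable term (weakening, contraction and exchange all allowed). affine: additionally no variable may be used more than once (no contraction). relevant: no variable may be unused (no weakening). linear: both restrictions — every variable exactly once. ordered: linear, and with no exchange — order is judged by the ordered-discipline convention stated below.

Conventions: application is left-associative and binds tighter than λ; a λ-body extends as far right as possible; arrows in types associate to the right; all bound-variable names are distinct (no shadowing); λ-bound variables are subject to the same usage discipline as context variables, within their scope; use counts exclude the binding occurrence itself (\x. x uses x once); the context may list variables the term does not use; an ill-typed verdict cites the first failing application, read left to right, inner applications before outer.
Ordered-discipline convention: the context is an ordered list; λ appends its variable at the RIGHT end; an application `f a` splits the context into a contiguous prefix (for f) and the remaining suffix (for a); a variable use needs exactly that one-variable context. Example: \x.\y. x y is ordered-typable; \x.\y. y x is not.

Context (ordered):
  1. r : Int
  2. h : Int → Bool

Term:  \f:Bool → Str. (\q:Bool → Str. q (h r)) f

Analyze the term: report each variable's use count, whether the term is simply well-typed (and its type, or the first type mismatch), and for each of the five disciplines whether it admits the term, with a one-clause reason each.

counts: r: 1, h: 1, f (bound): 1, q (bound): 1
order of uses: q, h, r, f
typing: ✓ — (Bool → Str) → Str
ordered: ✗ — use order q, h, r, f needs exchange
linear: ✓ — r, h, f, q: one use apiece
affine: ✓ — at most one use each (r, h, f, q)
relevant: ✓ — none of r, h, f, q goes unused
unrestricted: ✓ — simply typable at (Bool → Str) → Str; W, C, E all held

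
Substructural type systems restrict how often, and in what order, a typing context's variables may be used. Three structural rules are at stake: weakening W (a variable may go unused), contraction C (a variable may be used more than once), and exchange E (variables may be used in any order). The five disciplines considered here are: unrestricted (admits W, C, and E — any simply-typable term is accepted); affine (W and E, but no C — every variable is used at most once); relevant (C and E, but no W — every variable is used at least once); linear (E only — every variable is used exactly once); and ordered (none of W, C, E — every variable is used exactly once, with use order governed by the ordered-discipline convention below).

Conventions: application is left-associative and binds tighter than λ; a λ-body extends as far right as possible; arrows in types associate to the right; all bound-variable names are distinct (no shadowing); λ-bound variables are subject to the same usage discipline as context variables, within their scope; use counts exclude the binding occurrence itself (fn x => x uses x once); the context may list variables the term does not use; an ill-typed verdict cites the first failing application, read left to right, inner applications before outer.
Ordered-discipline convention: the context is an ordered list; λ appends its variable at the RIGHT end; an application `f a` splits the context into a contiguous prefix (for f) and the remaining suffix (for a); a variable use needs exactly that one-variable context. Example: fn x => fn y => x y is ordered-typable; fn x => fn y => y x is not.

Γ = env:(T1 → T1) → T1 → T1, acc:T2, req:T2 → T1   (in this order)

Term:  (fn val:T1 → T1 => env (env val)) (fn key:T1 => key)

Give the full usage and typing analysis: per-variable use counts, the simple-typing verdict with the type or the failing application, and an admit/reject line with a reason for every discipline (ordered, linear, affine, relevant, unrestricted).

usage: env: 2×, acc: 0×, req: 0×, val [bound]: 1×, key [bound]: 1×
order of uses: env, env, val, key
typing: well-typed at T1 → T1
ordered ✗ (needs contraction — env ×2; acc, req never used (weakening))
linear ✗ (needs contraction — env ×2; acc, req never used (weakening))
affine ✗ (needs contraction — env ×2)
relevant ✗ (acc, req never used (weakening))
unrestricted ✓ (typability at T1 → T1 is all that's needed)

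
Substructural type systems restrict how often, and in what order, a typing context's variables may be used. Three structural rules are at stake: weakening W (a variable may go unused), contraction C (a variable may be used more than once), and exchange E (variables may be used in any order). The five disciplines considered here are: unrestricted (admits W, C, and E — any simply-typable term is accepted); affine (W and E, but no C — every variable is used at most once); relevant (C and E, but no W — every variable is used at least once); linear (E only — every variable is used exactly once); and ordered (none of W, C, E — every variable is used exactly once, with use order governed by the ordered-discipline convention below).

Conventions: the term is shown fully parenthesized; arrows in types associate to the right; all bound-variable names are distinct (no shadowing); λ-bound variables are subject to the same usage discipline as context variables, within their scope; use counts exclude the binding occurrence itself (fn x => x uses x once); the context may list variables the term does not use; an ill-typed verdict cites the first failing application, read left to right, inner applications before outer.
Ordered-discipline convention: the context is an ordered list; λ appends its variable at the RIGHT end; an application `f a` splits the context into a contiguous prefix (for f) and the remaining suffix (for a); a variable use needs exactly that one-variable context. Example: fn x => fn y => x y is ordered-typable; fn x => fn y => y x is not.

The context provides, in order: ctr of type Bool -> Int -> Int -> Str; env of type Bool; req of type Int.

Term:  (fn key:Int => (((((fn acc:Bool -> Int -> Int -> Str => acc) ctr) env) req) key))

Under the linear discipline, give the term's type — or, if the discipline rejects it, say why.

term : Int -> Str
use counts: ctr ×1, env ×1, req ×1, key (bound) ×1, acc (bound) ×1
left-to-right use order: acc, ctr, env, req, key
typing: well-typed at Int -> Str
all disciplines: ordered ✓ | linear ✓ | affine ✓ | relevant ✓ | unrestricted ✓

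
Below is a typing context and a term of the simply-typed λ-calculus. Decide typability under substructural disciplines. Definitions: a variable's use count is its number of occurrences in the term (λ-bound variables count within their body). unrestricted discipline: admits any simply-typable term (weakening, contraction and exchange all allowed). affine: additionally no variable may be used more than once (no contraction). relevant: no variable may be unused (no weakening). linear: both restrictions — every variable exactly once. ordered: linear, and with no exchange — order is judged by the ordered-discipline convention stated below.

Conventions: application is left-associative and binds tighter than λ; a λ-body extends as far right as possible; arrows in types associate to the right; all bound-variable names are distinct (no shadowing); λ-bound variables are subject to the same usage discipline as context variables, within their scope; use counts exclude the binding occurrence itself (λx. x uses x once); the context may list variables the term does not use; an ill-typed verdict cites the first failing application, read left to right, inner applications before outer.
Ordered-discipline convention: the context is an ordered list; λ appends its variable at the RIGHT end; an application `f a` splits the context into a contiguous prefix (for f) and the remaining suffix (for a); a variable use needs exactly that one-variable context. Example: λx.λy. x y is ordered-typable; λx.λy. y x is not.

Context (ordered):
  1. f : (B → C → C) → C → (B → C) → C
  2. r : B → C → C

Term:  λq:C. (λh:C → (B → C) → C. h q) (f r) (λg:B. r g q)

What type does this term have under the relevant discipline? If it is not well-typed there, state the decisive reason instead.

term : C → C
use counts: f ×1, r ×2, q (bound) ×2, h (bound) ×1, g (bound) ×1
order of uses: h, q, f, r, r, g, q
typing: the term checks, with type C → C
across the five disciplines: ordered ✗, linear ✗, affine ✗, relevant ✓, unrestricted ✓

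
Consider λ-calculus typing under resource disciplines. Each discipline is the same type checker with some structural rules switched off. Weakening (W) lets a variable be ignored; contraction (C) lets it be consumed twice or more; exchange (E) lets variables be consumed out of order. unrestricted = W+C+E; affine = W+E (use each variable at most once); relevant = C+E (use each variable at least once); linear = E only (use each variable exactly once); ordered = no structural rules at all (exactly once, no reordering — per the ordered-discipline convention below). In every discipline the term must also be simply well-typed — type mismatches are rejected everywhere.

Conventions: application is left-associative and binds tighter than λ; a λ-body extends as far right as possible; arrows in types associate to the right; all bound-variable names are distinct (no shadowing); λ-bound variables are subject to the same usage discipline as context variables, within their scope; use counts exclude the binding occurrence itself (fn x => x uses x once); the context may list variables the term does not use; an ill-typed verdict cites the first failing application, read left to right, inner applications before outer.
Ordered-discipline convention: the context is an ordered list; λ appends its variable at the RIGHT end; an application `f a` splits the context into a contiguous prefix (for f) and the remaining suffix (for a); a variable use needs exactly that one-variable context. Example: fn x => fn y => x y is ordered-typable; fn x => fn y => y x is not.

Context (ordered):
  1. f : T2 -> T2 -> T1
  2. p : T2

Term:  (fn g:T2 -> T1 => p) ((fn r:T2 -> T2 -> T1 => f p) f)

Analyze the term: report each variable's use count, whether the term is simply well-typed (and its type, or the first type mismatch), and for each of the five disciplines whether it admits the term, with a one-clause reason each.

usage: f: 2×, p: 2×, g (λ-bound): 0×, r (λ-bound): 0×
order of uses: p, f, p, f
typing: the term checks, with type T2
ordered ✗ (needs contraction — f ×2, p ×2; needs weakening: g, r unused)
linear ✗ (needs contraction — f ×2, p ×2; needs weakening: g, r unused)
affine ✗ (needs contraction — f ×2, p ×2)
relevant ✗ (needs weakening: g, r unused)
unrestricted ✓ (well-typed at T2; no restrictions here)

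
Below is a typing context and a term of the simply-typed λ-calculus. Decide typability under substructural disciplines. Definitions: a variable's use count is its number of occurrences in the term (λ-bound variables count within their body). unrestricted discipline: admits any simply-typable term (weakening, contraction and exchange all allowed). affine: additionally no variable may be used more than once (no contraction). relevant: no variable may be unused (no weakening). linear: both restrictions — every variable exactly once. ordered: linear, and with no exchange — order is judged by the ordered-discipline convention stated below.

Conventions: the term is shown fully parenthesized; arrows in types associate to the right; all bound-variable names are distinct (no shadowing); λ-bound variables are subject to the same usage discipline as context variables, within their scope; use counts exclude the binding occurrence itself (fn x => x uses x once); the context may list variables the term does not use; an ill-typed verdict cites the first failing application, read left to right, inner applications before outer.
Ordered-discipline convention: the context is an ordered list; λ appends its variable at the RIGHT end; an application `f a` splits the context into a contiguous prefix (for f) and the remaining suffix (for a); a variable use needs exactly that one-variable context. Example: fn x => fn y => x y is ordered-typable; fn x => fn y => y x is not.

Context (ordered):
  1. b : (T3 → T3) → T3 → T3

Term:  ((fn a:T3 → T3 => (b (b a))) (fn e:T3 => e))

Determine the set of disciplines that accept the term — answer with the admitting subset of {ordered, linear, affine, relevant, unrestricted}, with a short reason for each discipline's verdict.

admitted in: relevant, unrestricted
usage: b: 2, a [bound]: 1, e [bound]: 1
left-to-right use order: b, b, a, e
typing: the term checks, with type T3 → T3
ordered ✗ (repeated use of b ×2)
linear ✗ (repeated use of b ×2)
affine ✗ (repeated use of b ×2)
relevant ✓ (none of b, a, e goes unused)
unrestricted ✓ (well-typed at T3 → T3; no restrictions here)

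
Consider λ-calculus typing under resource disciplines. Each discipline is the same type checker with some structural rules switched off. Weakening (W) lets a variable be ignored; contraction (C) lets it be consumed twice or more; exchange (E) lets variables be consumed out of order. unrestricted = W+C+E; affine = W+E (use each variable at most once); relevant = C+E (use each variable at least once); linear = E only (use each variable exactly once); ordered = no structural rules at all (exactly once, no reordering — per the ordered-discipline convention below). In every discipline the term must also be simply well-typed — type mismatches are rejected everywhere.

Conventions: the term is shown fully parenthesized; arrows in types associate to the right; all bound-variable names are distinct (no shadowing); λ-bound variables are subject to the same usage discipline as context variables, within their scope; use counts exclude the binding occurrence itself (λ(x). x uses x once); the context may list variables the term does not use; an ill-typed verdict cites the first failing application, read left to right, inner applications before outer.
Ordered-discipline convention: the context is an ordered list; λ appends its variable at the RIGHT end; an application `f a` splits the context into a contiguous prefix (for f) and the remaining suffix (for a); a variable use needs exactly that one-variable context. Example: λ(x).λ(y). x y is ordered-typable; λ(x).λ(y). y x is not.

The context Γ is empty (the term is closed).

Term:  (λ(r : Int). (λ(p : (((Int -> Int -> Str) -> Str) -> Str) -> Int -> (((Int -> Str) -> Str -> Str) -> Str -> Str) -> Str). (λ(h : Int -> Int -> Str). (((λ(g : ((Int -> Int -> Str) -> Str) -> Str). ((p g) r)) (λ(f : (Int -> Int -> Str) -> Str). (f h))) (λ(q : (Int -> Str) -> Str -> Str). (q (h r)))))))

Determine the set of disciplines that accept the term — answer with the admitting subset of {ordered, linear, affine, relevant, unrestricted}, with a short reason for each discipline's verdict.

admitted by: relevant, unrestricted
counts: r (bound): 2; p (bound): 1; h (bound): 2; g (bound): 1; f (bound): 1; q (bound): 1
use order (left to right): p, g, r, f, h, q, h, r
typing: ✓ — Int -> ((((Int -> Int -> Str) -> Str) -> Str) -> Int -> (((Int -> Str) -> Str -> Str) -> Str -> Str) -> Str) -> (Int -> Int -> Str) -> Str
ordered: ✗, r ×2, h ×2 used more than once (contraction)
linear: ✗, r ×2, h ×2 used more than once (contraction)
affine: ✗, r ×2, h ×2 used more than once (contraction)
relevant: ✓, r, p, h, g, f, q: all used, weakening unneeded
unrestricted: ✓, well-typed at Int -> ((((Int -> Int -> Str) -> Str) -> Str) -> Int -> (((Int -> Str) -> Str -> Str) -> Str -> Str) -> Str) -> (Int -> Int -> Str) -> Str; no restrictions here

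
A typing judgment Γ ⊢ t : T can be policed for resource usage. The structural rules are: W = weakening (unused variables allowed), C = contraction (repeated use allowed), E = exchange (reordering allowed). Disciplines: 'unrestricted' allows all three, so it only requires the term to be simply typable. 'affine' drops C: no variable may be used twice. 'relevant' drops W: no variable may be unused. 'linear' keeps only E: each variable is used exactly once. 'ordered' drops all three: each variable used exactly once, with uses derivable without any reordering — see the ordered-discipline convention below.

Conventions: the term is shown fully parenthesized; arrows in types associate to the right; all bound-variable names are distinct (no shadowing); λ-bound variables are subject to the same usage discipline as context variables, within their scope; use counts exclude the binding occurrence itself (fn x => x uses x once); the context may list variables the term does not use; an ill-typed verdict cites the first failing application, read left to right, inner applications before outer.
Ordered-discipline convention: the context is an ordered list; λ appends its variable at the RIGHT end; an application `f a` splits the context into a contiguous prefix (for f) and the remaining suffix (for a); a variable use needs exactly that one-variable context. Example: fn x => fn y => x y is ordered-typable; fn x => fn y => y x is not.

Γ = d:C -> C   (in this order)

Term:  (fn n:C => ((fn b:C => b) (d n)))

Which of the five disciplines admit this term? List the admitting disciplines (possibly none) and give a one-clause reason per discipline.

accepted by: ordered, linear, affine, relevant, unrestricted
counts: d: 1×, n [bound]: 1×, b [bound]: 1×
use order (left to right): b, d, n
typing: well-typed at C -> C
ordered ✓ (single-use (d, n, b), ordered derivation ok)
linear ✓ (single use per variable (d, n, b))
affine ✓ (no duplicate uses among d, n, b)
relevant ✓ (none of d, n, b goes unused)
unrestricted ✓ (well-typed at C -> C; no restrictions here)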